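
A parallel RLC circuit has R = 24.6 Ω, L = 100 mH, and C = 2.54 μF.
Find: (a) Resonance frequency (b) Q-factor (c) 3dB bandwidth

Step 1 — Resonance: ω₀ = 1/√(LC) = 1/√(0.1·2.54e-06) = 1984 rad/s.
Step 2 — f₀ = ω₀/(2π) = 315.8 Hz.
Step 3 — Parallel Q: Q = R/(ω₀L) = 24.6/(1984·0.1) = 0.124.
Step 4 — Bandwidth: Δω = ω₀/Q = 1.6e+04 rad/s; BW = Δω/(2π) = 2547 Hz.

(a) f₀ = 315.8 Hz  (b) Q = 0.124  (c) BW = 2547 Hz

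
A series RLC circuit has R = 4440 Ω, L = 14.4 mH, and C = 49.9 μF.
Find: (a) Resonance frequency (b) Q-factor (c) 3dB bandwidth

Step 1 — Resonance: ω₀ = 1/√(LC) = 1/√(0.0144·4.99e-05) = 1180 rad/s.
Step 2 — f₀ = ω₀/(2π) = 187.8 Hz.
Step 3 — Series Q: Q = ω₀L/R = 1180·0.0144/4440 = 0.003826.
Step 4 — Bandwidth: Δω = ω₀/Q = 3.083e+05 rad/s; BW = Δω/(2π) = 4.907e+04 Hz.

(a) f₀ = 187.8 Hz  (b) Q = 0.003826  (c) BW = 4.907e+04 Hz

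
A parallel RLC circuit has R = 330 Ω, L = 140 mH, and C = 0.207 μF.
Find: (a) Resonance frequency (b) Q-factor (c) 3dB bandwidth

Step 1 — Resonance: ω₀ = 1/√(LC) = 1/√(0.14·2.07e-07) = 5874 rad/s.
Step 2 — f₀ = ω₀/(2π) = 934.9 Hz.
Step 3 — Parallel Q: Q = R/(ω₀L) = 330/(5874·0.14) = 0.4013.
Step 4 — Bandwidth: Δω = ω₀/Q = 1.464e+04 rad/s; BW = Δω/(2π) = 2330 Hz.

(a) f₀ = 934.9 Hz  (b) Q = 0.4013  (c) BW = 2330 Hz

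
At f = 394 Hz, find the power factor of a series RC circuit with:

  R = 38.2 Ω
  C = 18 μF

Step 1 — Angular frequency: ω = 2π·f = 2π·394 = 2476 rad/s.
Step 2 — Component impedances:
  R: Z = R = 38.2 Ω
  C: Z = 1/(jωC) = -j/(ω·C) = 0 - j22.44 Ω
Step 3 — Series combination: Z_total = R + C = 38.2 - j22.44 Ω = 44.3∠-30.4° Ω.
Step 4 — Power factor: PF = cos(φ) = Re(Z)/|Z| = 38.2/44.304 = 0.8622.
Step 5 — Type: Im(Z) = -22.44 ⇒ leading (phase φ = -30.4°).

PF = 0.8622 (leading, φ = -30.4°)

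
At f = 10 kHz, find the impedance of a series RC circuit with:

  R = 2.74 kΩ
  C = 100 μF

Step 1 — Angular frequency: ω = 2π·f = 2π·1e+04 = 6.283e+04 rad/s.
Step 2 — Component impedances:
  R: Z = R = 2740 Ω
  C: Z = 1/(jωC) = -j/(ω·C) = 0 - j0.1592 Ω
Step 3 — Series combination: Z_total = R + C = 2740 - j0.1592 Ω = 2740∠-0.0° Ω.

Z = 2740 - j0.1592 Ω = 2740∠-0.0° Ω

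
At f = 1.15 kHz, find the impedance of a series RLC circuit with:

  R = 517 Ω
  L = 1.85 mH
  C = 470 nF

Step 1 — Angular frequency: ω = 2π·f = 2π·1150 = 7226 rad/s.
Step 2 — Component impedances:
  R: Z = R = 517 Ω
  L: Z = jωL = j·7226·0.00185 = 0 + j13.37 Ω
  C: Z = 1/(jωC) = -j/(ω·C) = 0 - j294.5 Ω
Step 3 — Series combination: Z_total = R + L + C = 517 - j281.1 Ω = 588.5∠-28.5° Ω.

Z = 517 - j281.1 Ω = 588.5∠-28.5° Ω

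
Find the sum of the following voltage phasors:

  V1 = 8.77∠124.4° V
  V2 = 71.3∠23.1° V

Step 1 — Convert each phasor to rectangular form:
  V1 = 8.77·(cos(124.4°) + j·sin(124.4°)) = -4.955 + j7.236 V
  V2 = 71.3·(cos(23.1°) + j·sin(23.1°)) = 65.58 + j27.97 V
Step 2 — Sum components: V_total = 60.63 + j35.21 V.
Step 3 — Convert to polar: |V_total| = 70.11 V, ∠V_total = 30.1°.

V_total = 70.11∠30.1° V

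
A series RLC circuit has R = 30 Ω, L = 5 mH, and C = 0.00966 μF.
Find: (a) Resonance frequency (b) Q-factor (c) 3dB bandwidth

Step 1 — Resonance: ω₀ = 1/√(LC) = 1/√(0.005·9.66e-09) = 1.439e+05 rad/s.
Step 2 — f₀ = ω₀/(2π) = 2.29e+04 Hz.
Step 3 — Series Q: Q = ω₀L/R = 1.439e+05·0.005/30 = 23.98.
Step 4 — Bandwidth: Δω = ω₀/Q = 6000 rad/s; BW = Δω/(2π) = 954.9 Hz.

(a) f₀ = 2.29e+04 Hz  (b) Q = 23.98  (c) BW = 954.9 Hz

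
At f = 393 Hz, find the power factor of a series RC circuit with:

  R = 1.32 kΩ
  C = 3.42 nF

Step 1 — Angular frequency: ω = 2π·f = 2π·393 = 2469 rad/s.
Step 2 — Component impedances:
  R: Z = R = 1320 Ω
  C: Z = 1/(jωC) = -j/(ω·C) = 0 - j1.184e+05 Ω
Step 3 — Series combination: Z_total = R + C = 1320 - j1.184e+05 Ω = 1.184e+05∠-89.4° Ω.
Step 4 — Power factor: PF = cos(φ) = Re(Z)/|Z| = 1320/1.184e+05 = 0.01115.
Step 5 — Type: Im(Z) = -1.184e+05 ⇒ leading (phase φ = -89.4°).

PF = 0.01115 (leading, φ = -89.4°)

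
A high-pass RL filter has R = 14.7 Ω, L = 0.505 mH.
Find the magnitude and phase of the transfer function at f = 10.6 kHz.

Step 1 — Angular frequency: ω = 2π·1.06e+04 = 6.66e+04 rad/s.
Step 2 — Transfer function: H(jω) = jωL/(R + jωL).
Step 3 — Numerator jωL = j·33.63; denominator R + jωL = 14.7 + j33.63.
Step 4 — H = 0.8396 + j0.367.
Step 5 — Magnitude: |H| = 0.9163 (-0.8 dB); phase: φ = 23.6°.

|H| = 0.9163 (-0.8 dB), φ = 23.6°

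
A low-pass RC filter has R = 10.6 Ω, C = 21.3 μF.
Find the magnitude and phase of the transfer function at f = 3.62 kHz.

Step 1 — Angular frequency: ω = 2π·3620 = 2.275e+04 rad/s.
Step 2 — Transfer function: H(jω) = 1/(1 + jωRC).
Step 3 — Denominator: 1 + jωRC = 1 + j·2.275e+04·10.6·2.13e-05 = 1 + j5.135.
Step 4 — H = 0.03653 - j0.1876.
Step 5 — Magnitude: |H| = 0.1911 (-14.4 dB); phase: φ = -79.0°.

|H| = 0.1911 (-14.4 dB), φ = -79.0°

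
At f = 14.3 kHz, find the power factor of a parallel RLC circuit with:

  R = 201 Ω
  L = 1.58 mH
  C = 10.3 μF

Step 1 — Angular frequency: ω = 2π·f = 2π·1.43e+04 = 8.985e+04 rad/s.
Step 2 — Component impedances:
  R: Z = R = 201 Ω
  L: Z = jωL = j·8.985e+04·0.00158 = 0 + j142 Ω
  C: Z = 1/(jωC) = -j/(ω·C) = 0 - j1.081 Ω
Step 3 — Parallel combination: 1/Z_total = 1/R + 1/L + 1/C; Z_total = 0.005898 - j1.089 Ω = 1.089∠-89.7° Ω.
Step 4 — Power factor: PF = cos(φ) = Re(Z)/|Z| = 0.0058982/1.0888 = 0.005417.
Step 5 — Type: Im(Z) = -1.089 ⇒ leading (phase φ = -89.7°).

PF = 0.005417 (leading, φ = -89.7°)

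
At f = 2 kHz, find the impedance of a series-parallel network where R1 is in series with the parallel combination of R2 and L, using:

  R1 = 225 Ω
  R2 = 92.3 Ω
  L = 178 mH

Step 1 — Angular frequency: ω = 2π·f = 2π·2000 = 1.257e+04 rad/s.
Step 2 — Component impedances:
  R1: Z = R = 225 Ω
  R2: Z = R = 92.3 Ω
  L: Z = jωL = j·1.257e+04·0.178 = 0 + j2237 Ω
Step 3 — Parallel branch: R2 || L = 1/(1/R2 + 1/L) = 92.14 + j3.802 Ω.
Step 4 — Series with R1: Z_total = R1 + (R2 || L) = 317.1 + j3.802 Ω = 317.2∠0.7° Ω.

Z = 317.1 + j3.802 Ω = 317.2∠0.7° Ω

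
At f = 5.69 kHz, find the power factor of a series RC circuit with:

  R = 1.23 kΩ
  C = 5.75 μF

Step 1 — Angular frequency: ω = 2π·f = 2π·5690 = 3.575e+04 rad/s.
Step 2 — Component impedances:
  R: Z = R = 1230 Ω
  C: Z = 1/(jωC) = -j/(ω·C) = 0 - j4.865 Ω
Step 3 — Series combination: Z_total = R + C = 1230 - j4.865 Ω = 1230∠-0.2° Ω.
Step 4 — Power factor: PF = cos(φ) = Re(Z)/|Z| = 1230/1230 = 1.
Step 5 — Type: Im(Z) = -4.865 ⇒ leading (phase φ = -0.2°).

PF = 1 (leading, φ = -0.2°)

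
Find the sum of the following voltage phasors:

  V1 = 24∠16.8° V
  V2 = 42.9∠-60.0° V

Step 1 — Convert each phasor to rectangular form:
  V1 = 24·(cos(16.8°) + j·sin(16.8°)) = 22.98 + j6.937 V
  V2 = 42.9·(cos(-60.0°) + j·sin(-60.0°)) = 21.45 - j37.15 V
Step 2 — Sum components: V_total = 44.43 - j30.22 V.
Step 3 — Convert to polar: |V_total| = 53.73 V, ∠V_total = -34.2°.

V_total = 53.73∠-34.2° V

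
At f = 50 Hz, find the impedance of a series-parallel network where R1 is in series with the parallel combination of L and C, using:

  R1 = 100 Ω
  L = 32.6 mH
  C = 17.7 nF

Step 1 — Angular frequency: ω = 2π·f = 2π·50 = 314.2 rad/s.
Step 2 — Component impedances:
  R1: Z = R = 100 Ω
  L: Z = jωL = j·314.2·0.0326 = 0 + j10.24 Ω
  C: Z = 1/(jωC) = -j/(ω·C) = 0 - j1.798e+05 Ω
Step 3 — Parallel branch: L || C = 1/(1/L + 1/C) = 0 + j10.24 Ω.
Step 4 — Series with R1: Z_total = R1 + (L || C) = 100 + j10.24 Ω = 100.5∠5.8° Ω.

Z = 100 + j10.24 Ω = 100.5∠5.8° Ω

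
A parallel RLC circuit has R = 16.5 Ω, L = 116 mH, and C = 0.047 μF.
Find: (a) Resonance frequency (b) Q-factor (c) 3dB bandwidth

Step 1 — Resonance: ω₀ = 1/√(LC) = 1/√(0.116·4.7e-08) = 1.354e+04 rad/s.
Step 2 — f₀ = ω₀/(2π) = 2155 Hz.
Step 3 — Parallel Q: Q = R/(ω₀L) = 16.5/(1.354e+04·0.116) = 0.0105.
Step 4 — Bandwidth: Δω = ω₀/Q = 1.289e+06 rad/s; BW = Δω/(2π) = 2.052e+05 Hz.

(a) f₀ = 2155 Hz  (b) Q = 0.0105  (c) BW = 2.052e+05 Hz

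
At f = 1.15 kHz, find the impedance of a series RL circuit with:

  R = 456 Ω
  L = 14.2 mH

Step 1 — Angular frequency: ω = 2π·f = 2π·1150 = 7226 rad/s.
Step 2 — Component impedances:
  R: Z = R = 456 Ω
  L: Z = jωL = j·7226·0.0142 = 0 + j102.6 Ω
Step 3 — Series combination: Z_total = R + L = 456 + j102.6 Ω = 467.4∠12.7° Ω.

Z = 456 + j102.6 Ω = 467.4∠12.7° Ω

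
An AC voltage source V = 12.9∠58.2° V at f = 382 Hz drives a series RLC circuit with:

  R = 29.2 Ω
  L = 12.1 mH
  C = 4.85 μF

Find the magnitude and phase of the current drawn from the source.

Step 1 — Angular frequency: ω = 2π·f = 2π·382 = 2400 rad/s.
Step 2 — Component impedances:
  R: Z = R = 29.2 Ω
  L: Z = jωL = j·2400·0.0121 = 0 + j29.04 Ω
  C: Z = 1/(jωC) = -j/(ω·C) = 0 - j85.9 Ω
Step 3 — Series combination: Z_total = R + L + C = 29.2 - j56.86 Ω = 63.92∠-62.8° Ω.
Step 4 — Source phasor: V = 12.9∠58.2° V = 6.798 + j10.96 V.
Step 5 — Ohm's law: I = V / Z_total = (6.798 + j10.96) / (29.2 - j56.86) = -0.104 + j0.173 A.
Step 6 — Convert to polar: |I| = 0.2018 A, ∠I = 121.0°.

I = 0.2018∠121.0° A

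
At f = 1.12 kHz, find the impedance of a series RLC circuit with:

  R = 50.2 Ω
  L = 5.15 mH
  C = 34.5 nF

Step 1 — Angular frequency: ω = 2π·f = 2π·1120 = 7037 rad/s.
Step 2 — Component impedances:
  R: Z = R = 50.2 Ω
  L: Z = jωL = j·7037·0.00515 = 0 + j36.24 Ω
  C: Z = 1/(jωC) = -j/(ω·C) = 0 - j4119 Ω
Step 3 — Series combination: Z_total = R + L + C = 50.2 - j4083 Ω = 4083∠-89.3° Ω.

Z = 50.2 - j4083 Ω = 4083∠-89.3° Ω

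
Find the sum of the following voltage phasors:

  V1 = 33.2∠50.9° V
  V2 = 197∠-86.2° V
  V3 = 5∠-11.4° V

Step 1 — Convert each phasor to rectangular form:
  V1 = 33.2·(cos(50.9°) + j·sin(50.9°)) = 20.94 + j25.76 V
  V2 = 197·(cos(-86.2°) + j·sin(-86.2°)) = 13.06 - j196.6 V
  V3 = 5·(cos(-11.4°) + j·sin(-11.4°)) = 4.901 - j0.9883 V
Step 2 — Sum components: V_total = 38.9 - j171.8 V.
Step 3 — Convert to polar: |V_total| = 176.1 V, ∠V_total = -77.2°.

V_total = 176.1∠-77.2° V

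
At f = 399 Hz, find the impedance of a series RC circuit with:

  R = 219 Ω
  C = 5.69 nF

Step 1 — Angular frequency: ω = 2π·f = 2π·399 = 2507 rad/s.
Step 2 — Component impedances:
  R: Z = R = 219 Ω
  C: Z = 1/(jωC) = -j/(ω·C) = 0 - j7.01e+04 Ω
Step 3 — Series combination: Z_total = R + C = 219 - j7.01e+04 Ω = 7.01e+04∠-89.8° Ω.

Z = 219 - j7.01e+04 Ω = 7.01e+04∠-89.8° Ω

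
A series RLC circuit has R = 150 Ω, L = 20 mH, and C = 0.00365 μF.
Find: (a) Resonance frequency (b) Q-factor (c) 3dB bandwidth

Step 1 — Resonance: ω₀ = 1/√(LC) = 1/√(0.02·3.65e-09) = 1.17e+05 rad/s.
Step 2 — f₀ = ω₀/(2π) = 1.863e+04 Hz.
Step 3 — Series Q: Q = ω₀L/R = 1.17e+05·0.02/150 = 15.61.
Step 4 — Bandwidth: Δω = ω₀/Q = 7500 rad/s; BW = Δω/(2π) = 1194 Hz.

(a) f₀ = 1.863e+04 Hz  (b) Q = 15.61  (c) BW = 1194 Hz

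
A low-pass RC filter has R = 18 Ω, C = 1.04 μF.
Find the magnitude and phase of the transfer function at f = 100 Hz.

Step 1 — Angular frequency: ω = 2π·100 = 628.3 rad/s.
Step 2 — Transfer function: H(jω) = 1/(1 + jωRC).
Step 3 — Denominator: 1 + jωRC = 1 + j·628.3·18·1.04e-06 = 1 + j0.01176.
Step 4 — H = 0.9999 - j0.01176.
Step 5 — Magnitude: |H| = 0.9999 (-0.0 dB); phase: φ = -0.7°.

|H| = 0.9999 (-0.0 dB), φ = -0.7°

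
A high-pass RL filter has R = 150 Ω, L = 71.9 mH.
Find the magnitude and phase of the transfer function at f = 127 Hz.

Step 1 — Angular frequency: ω = 2π·127 = 798 rad/s.
Step 2 — Transfer function: H(jω) = jωL/(R + jωL).
Step 3 — Numerator jωL = j·57.37; denominator R + jωL = 150 + j57.37.
Step 4 — H = 0.1276 + j0.3337.
Step 5 — Magnitude: |H| = 0.3572 (-8.9 dB); phase: φ = 69.1°.

|H| = 0.3572 (-8.9 dB), φ = 69.1°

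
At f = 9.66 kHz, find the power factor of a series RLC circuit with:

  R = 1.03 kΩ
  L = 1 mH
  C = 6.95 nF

Step 1 — Angular frequency: ω = 2π·f = 2π·9660 = 6.07e+04 rad/s.
Step 2 — Component impedances:
  R: Z = R = 1030 Ω
  L: Z = jωL = j·6.07e+04·0.001 = 0 + j60.7 Ω
  C: Z = 1/(jωC) = -j/(ω·C) = 0 - j2371 Ω
Step 3 — Series combination: Z_total = R + L + C = 1030 - j2310 Ω = 2529∠-66.0° Ω.
Step 4 — Power factor: PF = cos(φ) = Re(Z)/|Z| = 1030/2529 = 0.4073.
Step 5 — Type: Im(Z) = -2310 ⇒ leading (phase φ = -66.0°).

PF = 0.4073 (leading, φ = -66.0°)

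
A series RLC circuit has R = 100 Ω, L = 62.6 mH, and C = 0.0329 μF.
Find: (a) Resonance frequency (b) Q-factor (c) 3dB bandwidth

Step 1 — Resonance: ω₀ = 1/√(LC) = 1/√(0.0626·3.29e-08) = 2.204e+04 rad/s.
Step 2 — f₀ = ω₀/(2π) = 3507 Hz.
Step 3 — Series Q: Q = ω₀L/R = 2.204e+04·0.0626/100 = 13.79.
Step 4 — Bandwidth: Δω = ω₀/Q = 1597 rad/s; BW = Δω/(2π) = 254.2 Hz.

(a) f₀ = 3507 Hz  (b) Q = 13.79  (c) BW = 254.2 Hz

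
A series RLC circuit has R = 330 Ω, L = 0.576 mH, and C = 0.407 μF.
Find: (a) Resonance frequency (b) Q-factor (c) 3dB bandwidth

Step 1 — Resonance condition Im(Z)=0 gives ω₀ = 1/√(LC).
Step 2 — ω₀ = 1/√(0.000576·4.07e-07) = 6.531e+04 rad/s.
Step 3 — f₀ = ω₀/(2π) = 1.039e+04 Hz.
Step 4 — Series Q: Q = ω₀L/R = 6.531e+04·0.000576/330 = 0.114.
Step 5 — 3dB bandwidth: Δω = ω₀/Q = 5.729e+05 rad/s; BW = Δω/(2π) = 9.118e+04 Hz.

(a) f₀ = 1.039e+04 Hz  (b) Q = 0.114  (c) BW = 9.118e+04 Hz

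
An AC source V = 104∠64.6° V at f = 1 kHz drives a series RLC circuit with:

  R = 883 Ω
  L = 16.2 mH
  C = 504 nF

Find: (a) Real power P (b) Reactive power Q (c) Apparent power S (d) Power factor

Step 1 — Angular frequency: ω = 2π·f = 2π·1000 = 6283 rad/s.
Step 2 — Component impedances:
  R: Z = R = 883 Ω
  L: Z = jωL = j·6283·0.0162 = 0 + j101.8 Ω
  C: Z = 1/(jωC) = -j/(ω·C) = 0 - j315.8 Ω
Step 3 — Series combination: Z_total = R + L + C = 883 - j214 Ω = 908.6∠-13.6° Ω.
Step 4 — Source phasor: V = 104∠64.6° V = 44.61 + j93.95 V.
Step 5 — Current: I = V / Z = 0.02336 + j0.1121 A = 0.1145∠78.2° A.
Step 6 — Complex power: S = V·I* = 11.57 - j2.804 VA.
Step 7 — Real power: P = Re(S) = 11.57 W.
Step 8 — Reactive power: Q = Im(S) = -2.804 VAR.
Step 9 — Apparent power: |S| = 11.9 VA.
Step 10 — Power factor: PF = P/|S| = 0.9719 (leading).

(a) P = 11.57 W  (b) Q = -2.804 VAR  (c) S = 11.9 VA  (d) PF = 0.9719 (leading)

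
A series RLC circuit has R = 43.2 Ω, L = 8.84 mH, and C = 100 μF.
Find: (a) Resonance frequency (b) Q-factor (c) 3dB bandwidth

Step 1 — Resonance: ω₀ = 1/√(LC) = 1/√(0.00884·0.0001) = 1064 rad/s.
Step 2 — f₀ = ω₀/(2π) = 169.3 Hz.
Step 3 — Series Q: Q = ω₀L/R = 1064·0.00884/43.2 = 0.2176.
Step 4 — Bandwidth: Δω = ω₀/Q = 4887 rad/s; BW = Δω/(2π) = 777.8 Hz.

(a) f₀ = 169.3 Hz  (b) Q = 0.2176  (c) BW = 777.8 Hz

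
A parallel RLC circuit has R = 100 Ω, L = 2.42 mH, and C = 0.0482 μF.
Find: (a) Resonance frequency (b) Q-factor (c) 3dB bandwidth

Step 1 — Resonance: ω₀ = 1/√(LC) = 1/√(0.00242·4.82e-08) = 9.259e+04 rad/s.
Step 2 — f₀ = ω₀/(2π) = 1.474e+04 Hz.
Step 3 — Parallel Q: Q = R/(ω₀L) = 100/(9.259e+04·0.00242) = 0.4463.
Step 4 — Bandwidth: Δω = ω₀/Q = 2.075e+05 rad/s; BW = Δω/(2π) = 3.302e+04 Hz.

(a) f₀ = 1.474e+04 Hz  (b) Q = 0.4463  (c) BW = 3.302e+04 Hz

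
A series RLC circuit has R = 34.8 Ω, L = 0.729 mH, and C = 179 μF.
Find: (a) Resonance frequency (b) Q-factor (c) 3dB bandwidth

Step 1 — Resonance condition Im(Z)=0 gives ω₀ = 1/√(LC).
Step 2 — ω₀ = 1/√(0.000729·0.000179) = 2768 rad/s.
Step 3 — f₀ = ω₀/(2π) = 440.6 Hz.
Step 4 — Series Q: Q = ω₀L/R = 2768·0.000729/34.8 = 0.05799.
Step 5 — 3dB bandwidth: Δω = ω₀/Q = 4.774e+04 rad/s; BW = Δω/(2π) = 7598 Hz.

(a) f₀ = 440.6 Hz  (b) Q = 0.05799  (c) BW = 7598 Hz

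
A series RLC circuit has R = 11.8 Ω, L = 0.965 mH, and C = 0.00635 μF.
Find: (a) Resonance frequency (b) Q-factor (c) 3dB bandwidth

Step 1 — Resonance: ω₀ = 1/√(LC) = 1/√(0.000965·6.35e-09) = 4.04e+05 rad/s.
Step 2 — f₀ = ω₀/(2π) = 6.429e+04 Hz.
Step 3 — Series Q: Q = ω₀L/R = 4.04e+05·0.000965/11.8 = 33.04.
Step 4 — Bandwidth: Δω = ω₀/Q = 1.223e+04 rad/s; BW = Δω/(2π) = 1946 Hz.

(a) f₀ = 6.429e+04 Hz  (b) Q = 33.04  (c) BW = 1946 Hz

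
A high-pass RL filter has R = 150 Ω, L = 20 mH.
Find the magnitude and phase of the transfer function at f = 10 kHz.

Step 1 — Angular frequency: ω = 2π·1e+04 = 6.283e+04 rad/s.
Step 2 — Transfer function: H(jω) = jωL/(R + jωL).
Step 3 — Numerator jωL = j·1257; denominator R + jωL = 150 + j1257.
Step 4 — H = 0.986 + j0.1177.
Step 5 — Magnitude: |H| = 0.993 (-0.1 dB); phase: φ = 6.8°.

|H| = 0.993 (-0.1 dB), φ = 6.8°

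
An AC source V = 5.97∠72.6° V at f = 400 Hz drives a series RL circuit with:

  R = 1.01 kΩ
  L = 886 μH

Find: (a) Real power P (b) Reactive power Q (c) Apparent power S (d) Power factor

Step 1 — Angular frequency: ω = 2π·f = 2π·400 = 2513 rad/s.
Step 2 — Component impedances:
  R: Z = R = 1010 Ω
  L: Z = jωL = j·2513·0.000886 = 0 + j2.227 Ω
Step 3 — Series combination: Z_total = R + L = 1010 + j2.227 Ω = 1010∠0.1° Ω.
Step 4 — Source phasor: V = 5.97∠72.6° V = 1.785 + j5.697 V.
Step 5 — Current: I = V / Z = 0.00178 + j0.005636 A = 0.005911∠72.5° A.
Step 6 — Complex power: S = V·I* = 0.03529 + j7.78e-05 VA.
Step 7 — Real power: P = Re(S) = 0.03529 W.
Step 8 — Reactive power: Q = Im(S) = 7.78e-05 VAR.
Step 9 — Apparent power: |S| = 0.03529 VA.
Step 10 — Power factor: PF = P/|S| = 1 (lagging).

(a) P = 0.03529 W  (b) Q = 7.78e-05 VAR  (c) S = 0.03529 VA  (d) PF = 1 (lagging)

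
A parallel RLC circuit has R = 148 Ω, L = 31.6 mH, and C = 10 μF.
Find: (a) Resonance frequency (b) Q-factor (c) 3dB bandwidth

Step 1 — Resonance: ω₀ = 1/√(LC) = 1/√(0.0316·1e-05) = 1779 rad/s.
Step 2 — f₀ = ω₀/(2π) = 283.1 Hz.
Step 3 — Parallel Q: Q = R/(ω₀L) = 148/(1779·0.0316) = 2.633.
Step 4 — Bandwidth: Δω = ω₀/Q = 675.7 rad/s; BW = Δω/(2π) = 107.5 Hz.

(a) f₀ = 283.1 Hz  (b) Q = 2.633  (c) BW = 107.5 Hz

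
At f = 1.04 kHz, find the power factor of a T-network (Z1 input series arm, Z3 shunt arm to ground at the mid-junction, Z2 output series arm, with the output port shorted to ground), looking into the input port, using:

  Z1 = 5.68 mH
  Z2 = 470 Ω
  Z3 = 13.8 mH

Step 1 — Angular frequency: ω = 2π·f = 2π·1040 = 6535 rad/s.
Step 2 — Component impedances:
  Z1: Z = jωL = j·6535·0.00568 = 0 + j37.12 Ω
  Z2: Z = R = 470 Ω
  Z3: Z = jωL = j·6535·0.0138 = 0 + j90.18 Ω
Step 3 — With the output port shorted to ground, the output series arm Z2 runs from the junction to ground; the shunt arm Z3 also runs from the junction to ground. They appear in parallel: Z3 || Z2 = 16.69 + j86.97 Ω.
Step 4 — Series with input arm Z1: Z_in = Z1 + (Z3 || Z2) = 16.69 + j124.1 Ω = 125.2∠82.3° Ω.
Step 5 — Power factor: PF = cos(φ) = Re(Z)/|Z| = 16.69/125.2 = 0.1333.
Step 6 — Type: Im(Z) = 124.1 ⇒ lagging (phase φ = 82.3°).

PF = 0.1333 (lagging, φ = 82.3°)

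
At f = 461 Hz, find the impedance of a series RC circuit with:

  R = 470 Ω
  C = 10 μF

Step 1 — Angular frequency: ω = 2π·f = 2π·461 = 2897 rad/s.
Step 2 — Component impedances:
  R: Z = R = 470 Ω
  C: Z = 1/(jωC) = -j/(ω·C) = 0 - j34.52 Ω
Step 3 — Series combination: Z_total = R + C = 470 - j34.52 Ω = 471.3∠-4.2° Ω.

Z = 470 - j34.52 Ω = 471.3∠-4.2° Ω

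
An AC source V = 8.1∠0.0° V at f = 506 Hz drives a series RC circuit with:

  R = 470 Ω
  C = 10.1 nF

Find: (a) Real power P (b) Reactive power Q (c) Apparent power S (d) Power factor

Step 1 — Angular frequency: ω = 2π·f = 2π·506 = 3179 rad/s.
Step 2 — Component impedances:
  R: Z = R = 470 Ω
  C: Z = 1/(jωC) = -j/(ω·C) = 0 - j3.114e+04 Ω
Step 3 — Series combination: Z_total = R + C = 470 - j3.114e+04 Ω = 3.115e+04∠-89.1° Ω.
Step 4 — Source phasor: V = 8.1∠0.0° V = 8.1 V.
Step 5 — Current: I = V / Z = 3.925e-06 + j0.00026 A = 0.0002601∠89.1° A.
Step 6 — Complex power: S = V·I* = 3.179e-05 - j0.002106 VA.
Step 7 — Real power: P = Re(S) = 3.179e-05 W.
Step 8 — Reactive power: Q = Im(S) = -0.002106 VAR.
Step 9 — Apparent power: |S| = 0.002107 VA.
Step 10 — Power factor: PF = P/|S| = 0.01509 (leading).

(a) P = 3.179e-05 W  (b) Q = -0.002106 VAR  (c) S = 0.002107 VA  (d) PF = 0.01509 (leading)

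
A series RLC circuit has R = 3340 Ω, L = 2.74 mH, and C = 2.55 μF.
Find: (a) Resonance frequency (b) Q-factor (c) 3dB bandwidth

Step 1 — Resonance condition Im(Z)=0 gives ω₀ = 1/√(LC).
Step 2 — ω₀ = 1/√(0.00274·2.55e-06) = 1.196e+04 rad/s.
Step 3 — f₀ = ω₀/(2π) = 1904 Hz.
Step 4 — Series Q: Q = ω₀L/R = 1.196e+04·0.00274/3340 = 0.009814.
Step 5 — 3dB bandwidth: Δω = ω₀/Q = 1.219e+06 rad/s; BW = Δω/(2π) = 1.94e+05 Hz.

(a) f₀ = 1904 Hz  (b) Q = 0.009814  (c) BW = 1.94e+05 Hz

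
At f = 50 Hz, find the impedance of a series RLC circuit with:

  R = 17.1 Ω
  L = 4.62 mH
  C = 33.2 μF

Step 1 — Angular frequency: ω = 2π·f = 2π·50 = 314.2 rad/s.
Step 2 — Component impedances:
  R: Z = R = 17.1 Ω
  L: Z = jωL = j·314.2·0.00462 = 0 + j1.451 Ω
  C: Z = 1/(jωC) = -j/(ω·C) = 0 - j95.88 Ω
Step 3 — Series combination: Z_total = R + L + C = 17.1 - j94.43 Ω = 95.96∠-79.7° Ω.

Z = 17.1 - j94.43 Ω = 95.96∠-79.7° Ω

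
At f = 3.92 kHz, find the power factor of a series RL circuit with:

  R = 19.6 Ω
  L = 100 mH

Step 1 — Angular frequency: ω = 2π·f = 2π·3920 = 2.463e+04 rad/s.
Step 2 — Component impedances:
  R: Z = R = 19.6 Ω
  L: Z = jωL = j·2.463e+04·0.1 = 0 + j2463 Ω
Step 3 — Series combination: Z_total = R + L = 19.6 + j2463 Ω = 2463∠89.5° Ω.
Step 4 — Power factor: PF = cos(φ) = Re(Z)/|Z| = 19.6/2463.1 = 0.007957.
Step 5 — Type: Im(Z) = 2463 ⇒ lagging (phase φ = 89.5°).

PF = 0.007957 (lagging, φ = 89.5°)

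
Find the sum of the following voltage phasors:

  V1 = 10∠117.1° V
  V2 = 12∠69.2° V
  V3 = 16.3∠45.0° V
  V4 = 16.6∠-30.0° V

Step 1 — Convert each phasor to rectangular form:
  V1 = 10·(cos(117.1°) + j·sin(117.1°)) = -4.555 + j8.902 V
  V2 = 12·(cos(69.2°) + j·sin(69.2°)) = 4.261 + j11.22 V
  V3 = 16.3·(cos(45.0°) + j·sin(45.0°)) = 11.53 + j11.53 V
  V4 = 16.6·(cos(-30.0°) + j·sin(-30.0°)) = 14.38 - j8.3 V
Step 2 — Sum components: V_total = 25.61 + j23.35 V.
Step 3 — Convert to polar: |V_total| = 34.65 V, ∠V_total = 42.4°.

V_total = 34.65∠42.4° V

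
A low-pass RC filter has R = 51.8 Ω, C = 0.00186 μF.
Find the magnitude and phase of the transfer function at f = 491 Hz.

Step 1 — Angular frequency: ω = 2π·491 = 3085 rad/s.
Step 2 — Transfer function: H(jω) = 1/(1 + jωRC).
Step 3 — Denominator: 1 + jωRC = 1 + j·3085·51.8·1.86e-09 = 1 + j0.0002972.
Step 4 — H = 1 - j0.0002972.
Step 5 — Magnitude: |H| = 1 (-0.0 dB); phase: φ = -0.0°.

|H| = 1 (-0.0 dB), φ = -0.0°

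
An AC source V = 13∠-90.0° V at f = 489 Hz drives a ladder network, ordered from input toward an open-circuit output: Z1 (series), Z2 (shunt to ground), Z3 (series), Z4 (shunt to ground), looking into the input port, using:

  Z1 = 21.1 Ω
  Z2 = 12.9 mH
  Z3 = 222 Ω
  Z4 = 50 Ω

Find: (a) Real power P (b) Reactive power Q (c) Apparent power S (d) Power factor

Step 1 — Angular frequency: ω = 2π·f = 2π·489 = 3072 rad/s.
Step 2 — Component impedances:
  Z1: Z = R = 21.1 Ω
  Z2: Z = jωL = j·3072·0.0129 = 0 + j39.63 Ω
  Z3: Z = R = 222 Ω
  Z4: Z = R = 50 Ω
Step 3 — Ladder network (open output): work backward from the far end, alternating series and parallel combinations. Z_in = 26.76 + j38.81 Ω = 47.14∠55.4° Ω.
Step 4 — Source phasor: V = 13∠-90.0° V = 0 - j13 V.
Step 5 — Current: I = V / Z = -0.2271 - j0.1565 A = 0.2758∠-145.4° A.
Step 6 — Complex power: S = V·I* = 2.035 + j2.952 VA.
Step 7 — Real power: P = Re(S) = 2.035 W.
Step 8 — Reactive power: Q = Im(S) = 2.952 VAR.
Step 9 — Apparent power: |S| = 3.585 VA.
Step 10 — Power factor: PF = P/|S| = 0.5676 (lagging).

(a) P = 2.035 W  (b) Q = 2.952 VAR  (c) S = 3.585 VA  (d) PF = 0.5676 (lagging)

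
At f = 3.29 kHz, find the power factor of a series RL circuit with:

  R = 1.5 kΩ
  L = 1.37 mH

Step 1 — Angular frequency: ω = 2π·f = 2π·3290 = 2.067e+04 rad/s.
Step 2 — Component impedances:
  R: Z = R = 1500 Ω
  L: Z = jωL = j·2.067e+04·0.00137 = 0 + j28.32 Ω
Step 3 — Series combination: Z_total = R + L = 1500 + j28.32 Ω = 1500∠1.1° Ω.
Step 4 — Power factor: PF = cos(φ) = Re(Z)/|Z| = 1500/1500.3 = 0.9998.
Step 5 — Type: Im(Z) = 28.32 ⇒ lagging (phase φ = 1.1°).

PF = 0.9998 (lagging, φ = 1.1°)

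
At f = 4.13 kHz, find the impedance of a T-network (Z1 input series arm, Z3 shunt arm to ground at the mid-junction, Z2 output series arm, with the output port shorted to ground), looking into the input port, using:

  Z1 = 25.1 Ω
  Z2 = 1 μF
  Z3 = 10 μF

Step 1 — Angular frequency: ω = 2π·f = 2π·4130 = 2.595e+04 rad/s.
Step 2 — Component impedances:
  Z1: Z = R = 25.1 Ω
  Z2: Z = 1/(jωC) = -j/(ω·C) = 0 - j38.54 Ω
  Z3: Z = 1/(jωC) = -j/(ω·C) = 0 - j3.854 Ω
Step 3 — With the output port shorted to ground, the output series arm Z2 runs from the junction to ground; the shunt arm Z3 also runs from the junction to ground. They appear in parallel: Z3 || Z2 = 0 - j3.503 Ω.
Step 4 — Series with input arm Z1: Z_in = Z1 + (Z3 || Z2) = 25.1 - j3.503 Ω = 25.34∠-7.9° Ω.

Z = 25.1 - j3.503 Ω = 25.34∠-7.9° Ω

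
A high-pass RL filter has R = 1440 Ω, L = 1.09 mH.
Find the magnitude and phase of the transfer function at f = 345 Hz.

Step 1 — Angular frequency: ω = 2π·345 = 2168 rad/s.
Step 2 — Transfer function: H(jω) = jωL/(R + jωL).
Step 3 — Numerator jωL = j·2.363; denominator R + jωL = 1440 + j2.363.
Step 4 — H = 2.692e-06 + j0.001641.
Step 5 — Magnitude: |H| = 0.001641 (-55.7 dB); phase: φ = 89.9°.

|H| = 0.001641 (-55.7 dB), φ = 89.9°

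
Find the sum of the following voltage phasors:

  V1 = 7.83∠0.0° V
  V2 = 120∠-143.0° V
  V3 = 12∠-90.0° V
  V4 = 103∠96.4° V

Step 1 — Convert each phasor to rectangular form:
  V1 = 7.83·(cos(0.0°) + j·sin(0.0°)) = 7.83 V
  V2 = 120·(cos(-143.0°) + j·sin(-143.0°)) = -95.84 - j72.22 V
  V3 = 12·(cos(-90.0°) + j·sin(-90.0°)) = 0 - j12 V
  V4 = 103·(cos(96.4°) + j·sin(96.4°)) = -11.48 + j102.4 V
Step 2 — Sum components: V_total = -99.49 + j18.14 V.
Step 3 — Convert to polar: |V_total| = 101.1 V, ∠V_total = 169.7°.

V_total = 101.1∠169.7° V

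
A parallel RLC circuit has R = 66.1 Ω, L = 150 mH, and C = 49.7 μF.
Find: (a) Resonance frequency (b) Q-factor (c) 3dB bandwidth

Step 1 — Resonance: ω₀ = 1/√(LC) = 1/√(0.15·4.97e-05) = 366.2 rad/s.
Step 2 — f₀ = ω₀/(2π) = 58.29 Hz.
Step 3 — Parallel Q: Q = R/(ω₀L) = 66.1/(366.2·0.15) = 1.203.
Step 4 — Bandwidth: Δω = ω₀/Q = 304.4 rad/s; BW = Δω/(2π) = 48.45 Hz.

(a) f₀ = 58.29 Hz  (b) Q = 1.203  (c) BW = 48.45 Hz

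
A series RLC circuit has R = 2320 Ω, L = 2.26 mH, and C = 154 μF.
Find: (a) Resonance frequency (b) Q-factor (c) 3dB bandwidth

Step 1 — Resonance: ω₀ = 1/√(LC) = 1/√(0.00226·0.000154) = 1695 rad/s.
Step 2 — f₀ = ω₀/(2π) = 269.8 Hz.
Step 3 — Series Q: Q = ω₀L/R = 1695·0.00226/2320 = 0.001651.
Step 4 — Bandwidth: Δω = ω₀/Q = 1.027e+06 rad/s; BW = Δω/(2π) = 1.634e+05 Hz.

(a) f₀ = 269.8 Hz  (b) Q = 0.001651  (c) BW = 1.634e+05 Hz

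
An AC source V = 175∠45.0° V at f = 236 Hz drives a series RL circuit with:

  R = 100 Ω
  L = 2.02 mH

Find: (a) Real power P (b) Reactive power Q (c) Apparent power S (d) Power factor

Step 1 — Angular frequency: ω = 2π·f = 2π·236 = 1483 rad/s.
Step 2 — Component impedances:
  R: Z = R = 100 Ω
  L: Z = jωL = j·1483·0.00202 = 0 + j2.995 Ω
Step 3 — Series combination: Z_total = R + L = 100 + j2.995 Ω = 100∠1.7° Ω.
Step 4 — Source phasor: V = 175∠45.0° V = 123.7 + j123.7 V.
Step 5 — Current: I = V / Z = 1.273 + j1.199 A = 1.749∠43.3° A.
Step 6 — Complex power: S = V·I* = 306 + j9.165 VA.
Step 7 — Real power: P = Re(S) = 306 W.
Step 8 — Reactive power: Q = Im(S) = 9.165 VAR.
Step 9 — Apparent power: |S| = 306.1 VA.
Step 10 — Power factor: PF = P/|S| = 0.9996 (lagging).

(a) P = 306 W  (b) Q = 9.165 VAR  (c) S = 306.1 VA  (d) PF = 0.9996 (lagging)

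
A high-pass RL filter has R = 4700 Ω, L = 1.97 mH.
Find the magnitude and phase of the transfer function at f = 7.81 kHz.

Step 1 — Angular frequency: ω = 2π·7810 = 4.907e+04 rad/s.
Step 2 — Transfer function: H(jω) = jωL/(R + jωL).
Step 3 — Numerator jωL = j·96.67; denominator R + jωL = 4700 + j96.67.
Step 4 — H = 0.0004229 + j0.02056.
Step 5 — Magnitude: |H| = 0.02056 (-33.7 dB); phase: φ = 88.8°.

|H| = 0.02056 (-33.7 dB), φ = 88.8°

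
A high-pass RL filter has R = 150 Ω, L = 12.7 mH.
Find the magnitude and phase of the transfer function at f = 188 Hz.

Step 1 — Angular frequency: ω = 2π·188 = 1181 rad/s.
Step 2 — Transfer function: H(jω) = jωL/(R + jωL).
Step 3 — Numerator jωL = j·15; denominator R + jωL = 150 + j15.
Step 4 — H = 0.009903 + j0.09902.
Step 5 — Magnitude: |H| = 0.09952 (-20.0 dB); phase: φ = 84.3°.

|H| = 0.09952 (-20.0 dB), φ = 84.3°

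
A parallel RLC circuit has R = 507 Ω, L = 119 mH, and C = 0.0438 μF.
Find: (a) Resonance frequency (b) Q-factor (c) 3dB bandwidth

Step 1 — Resonance: ω₀ = 1/√(LC) = 1/√(0.119·4.38e-08) = 1.385e+04 rad/s.
Step 2 — f₀ = ω₀/(2π) = 2204 Hz.
Step 3 — Parallel Q: Q = R/(ω₀L) = 507/(1.385e+04·0.119) = 0.3076.
Step 4 — Bandwidth: Δω = ω₀/Q = 4.503e+04 rad/s; BW = Δω/(2π) = 7167 Hz.

(a) f₀ = 2204 Hz  (b) Q = 0.3076  (c) BW = 7167 Hz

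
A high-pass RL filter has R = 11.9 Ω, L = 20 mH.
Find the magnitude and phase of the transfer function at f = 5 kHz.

Step 1 — Angular frequency: ω = 2π·5000 = 3.142e+04 rad/s.
Step 2 — Transfer function: H(jω) = jωL/(R + jωL).
Step 3 — Numerator jωL = j·628.3; denominator R + jωL = 11.9 + j628.3.
Step 4 — H = 0.9996 + j0.01893.
Step 5 — Magnitude: |H| = 0.9998 (-0.0 dB); phase: φ = 1.1°.

|H| = 0.9998 (-0.0 dB), φ = 1.1°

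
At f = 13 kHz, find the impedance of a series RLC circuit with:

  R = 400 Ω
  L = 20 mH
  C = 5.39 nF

Step 1 — Angular frequency: ω = 2π·f = 2π·1.3e+04 = 8.168e+04 rad/s.
Step 2 — Component impedances:
  R: Z = R = 400 Ω
  L: Z = jωL = j·8.168e+04·0.02 = 0 + j1634 Ω
  C: Z = 1/(jωC) = -j/(ω·C) = 0 - j2271 Ω
Step 3 — Series combination: Z_total = R + L + C = 400 - j637.7 Ω = 752.8∠-57.9° Ω.

Z = 400 - j637.7 Ω = 752.8∠-57.9° Ω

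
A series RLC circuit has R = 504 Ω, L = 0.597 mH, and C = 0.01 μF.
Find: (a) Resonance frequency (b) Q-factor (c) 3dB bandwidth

Step 1 — Resonance: ω₀ = 1/√(LC) = 1/√(0.000597·1e-08) = 4.093e+05 rad/s.
Step 2 — f₀ = ω₀/(2π) = 6.514e+04 Hz.
Step 3 — Series Q: Q = ω₀L/R = 4.093e+05·0.000597/504 = 0.4848.
Step 4 — Bandwidth: Δω = ω₀/Q = 8.442e+05 rad/s; BW = Δω/(2π) = 1.344e+05 Hz.

(a) f₀ = 6.514e+04 Hz  (b) Q = 0.4848  (c) BW = 1.344e+05 Hz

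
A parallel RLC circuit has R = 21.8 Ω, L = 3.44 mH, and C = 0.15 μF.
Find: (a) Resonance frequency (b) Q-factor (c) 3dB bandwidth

Step 1 — Resonance: ω₀ = 1/√(LC) = 1/√(0.00344·1.5e-07) = 4.402e+04 rad/s.
Step 2 — f₀ = ω₀/(2π) = 7006 Hz.
Step 3 — Parallel Q: Q = R/(ω₀L) = 21.8/(4.402e+04·0.00344) = 0.144.
Step 4 — Bandwidth: Δω = ω₀/Q = 3.058e+05 rad/s; BW = Δω/(2π) = 4.867e+04 Hz.

(a) f₀ = 7006 Hz  (b) Q = 0.144  (c) BW = 4.867e+04 Hz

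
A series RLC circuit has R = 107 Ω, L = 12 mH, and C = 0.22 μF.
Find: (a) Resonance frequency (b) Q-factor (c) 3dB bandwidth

Step 1 — Resonance: ω₀ = 1/√(LC) = 1/√(0.012·2.2e-07) = 1.946e+04 rad/s.
Step 2 — f₀ = ω₀/(2π) = 3098 Hz.
Step 3 — Series Q: Q = ω₀L/R = 1.946e+04·0.012/107 = 2.183.
Step 4 — Bandwidth: Δω = ω₀/Q = 8917 rad/s; BW = Δω/(2π) = 1419 Hz.

(a) f₀ = 3098 Hz  (b) Q = 2.183  (c) BW = 1419 Hz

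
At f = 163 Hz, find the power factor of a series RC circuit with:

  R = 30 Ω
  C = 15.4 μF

Step 1 — Angular frequency: ω = 2π·f = 2π·163 = 1024 rad/s.
Step 2 — Component impedances:
  R: Z = R = 30 Ω
  C: Z = 1/(jωC) = -j/(ω·C) = 0 - j63.4 Ω
Step 3 — Series combination: Z_total = R + C = 30 - j63.4 Ω = 70.14∠-64.7° Ω.
Step 4 — Power factor: PF = cos(φ) = Re(Z)/|Z| = 30/70.14 = 0.4277.
Step 5 — Type: Im(Z) = -63.4 ⇒ leading (phase φ = -64.7°).

PF = 0.4277 (leading, φ = -64.7°)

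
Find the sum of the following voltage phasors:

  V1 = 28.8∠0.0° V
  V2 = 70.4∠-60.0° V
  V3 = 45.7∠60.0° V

Step 1 — Convert each phasor to rectangular form:
  V1 = 28.8·(cos(0.0°) + j·sin(0.0°)) = 28.8 V
  V2 = 70.4·(cos(-60.0°) + j·sin(-60.0°)) = 35.2 - j60.97 V
  V3 = 45.7·(cos(60.0°) + j·sin(60.0°)) = 22.85 + j39.58 V
Step 2 — Sum components: V_total = 86.85 - j21.39 V.
Step 3 — Convert to polar: |V_total| = 89.45 V, ∠V_total = -13.8°.

V_total = 89.45∠-13.8° V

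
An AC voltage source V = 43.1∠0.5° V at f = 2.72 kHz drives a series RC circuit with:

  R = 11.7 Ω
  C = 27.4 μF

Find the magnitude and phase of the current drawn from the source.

Step 1 — Angular frequency: ω = 2π·f = 2π·2720 = 1.709e+04 rad/s.
Step 2 — Component impedances:
  R: Z = R = 11.7 Ω
  C: Z = 1/(jωC) = -j/(ω·C) = 0 - j2.136 Ω
Step 3 — Series combination: Z_total = R + C = 11.7 - j2.136 Ω = 11.89∠-10.3° Ω.
Step 4 — Source phasor: V = 43.1∠0.5° V = 43.1 + j0.3761 V.
Step 5 — Ohm's law: I = V / Z_total = (43.1 + j0.3761) / (11.7 - j2.136) = 3.559 + j0.6818 A.
Step 6 — Convert to polar: |I| = 3.624 A, ∠I = 10.8°.

I = 3.624∠10.8° A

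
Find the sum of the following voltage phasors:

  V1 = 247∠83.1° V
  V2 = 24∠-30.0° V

Step 1 — Convert each phasor to rectangular form:
  V1 = 247·(cos(83.1°) + j·sin(83.1°)) = 29.67 + j245.2 V
  V2 = 24·(cos(-30.0°) + j·sin(-30.0°)) = 20.78 - j12 V
Step 2 — Sum components: V_total = 50.46 + j233.2 V.
Step 3 — Convert to polar: |V_total| = 238.6 V, ∠V_total = 77.8°.

V_total = 238.6∠77.8° V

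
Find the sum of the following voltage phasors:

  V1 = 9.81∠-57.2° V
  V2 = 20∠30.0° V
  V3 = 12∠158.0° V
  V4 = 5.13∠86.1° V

Step 1 — Convert each phasor to rectangular form:
  V1 = 9.81·(cos(-57.2°) + j·sin(-57.2°)) = 5.314 - j8.246 V
  V2 = 20·(cos(30.0°) + j·sin(30.0°)) = 17.32 + j10 V
  V3 = 12·(cos(158.0°) + j·sin(158.0°)) = -11.13 + j4.495 V
  V4 = 5.13·(cos(86.1°) + j·sin(86.1°)) = 0.3489 + j5.118 V
Step 2 — Sum components: V_total = 11.86 + j11.37 V.
Step 3 — Convert to polar: |V_total| = 16.43 V, ∠V_total = 43.8°.

V_total = 16.43∠43.8° V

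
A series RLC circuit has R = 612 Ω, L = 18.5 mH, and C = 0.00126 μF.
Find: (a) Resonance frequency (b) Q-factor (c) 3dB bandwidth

Step 1 — Resonance: ω₀ = 1/√(LC) = 1/√(0.0185·1.26e-09) = 2.071e+05 rad/s.
Step 2 — f₀ = ω₀/(2π) = 3.296e+04 Hz.
Step 3 — Series Q: Q = ω₀L/R = 2.071e+05·0.0185/612 = 6.261.
Step 4 — Bandwidth: Δω = ω₀/Q = 3.308e+04 rad/s; BW = Δω/(2π) = 5265 Hz.

(a) f₀ = 3.296e+04 Hz  (b) Q = 6.261  (c) BW = 5265 Hz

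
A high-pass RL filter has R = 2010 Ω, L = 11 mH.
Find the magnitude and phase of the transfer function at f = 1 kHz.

Step 1 — Angular frequency: ω = 2π·1000 = 6283 rad/s.
Step 2 — Transfer function: H(jω) = jωL/(R + jωL).
Step 3 — Numerator jωL = j·69.12; denominator R + jωL = 2010 + j69.12.
Step 4 — H = 0.001181 + j0.03434.
Step 5 — Magnitude: |H| = 0.03437 (-29.3 dB); phase: φ = 88.0°.

|H| = 0.03437 (-29.3 dB), φ = 88.0°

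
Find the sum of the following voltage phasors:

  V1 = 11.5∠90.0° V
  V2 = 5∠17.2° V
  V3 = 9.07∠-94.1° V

Step 1 — Convert each phasor to rectangular form:
  V1 = 11.5·(cos(90.0°) + j·sin(90.0°)) = 0 + j11.5 V
  V2 = 5·(cos(17.2°) + j·sin(17.2°)) = 4.776 + j1.479 V
  V3 = 9.07·(cos(-94.1°) + j·sin(-94.1°)) = -0.6485 - j9.047 V
Step 2 — Sum components: V_total = 4.128 + j3.932 V.
Step 3 — Convert to polar: |V_total| = 5.701 V, ∠V_total = 43.6°.

V_total = 5.701∠43.6° V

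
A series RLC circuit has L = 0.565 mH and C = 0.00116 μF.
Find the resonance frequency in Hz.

Step 1 — Resonance condition Im(Z)=0 gives ω₀ = 1/√(LC).
Step 2 — ω₀ = 1/√(0.000565·1.16e-09) = 1.235e+06 rad/s.
Step 3 — f₀ = ω₀/(2π) = 1.966e+05 Hz.

f₀ = 1.966e+05 Hz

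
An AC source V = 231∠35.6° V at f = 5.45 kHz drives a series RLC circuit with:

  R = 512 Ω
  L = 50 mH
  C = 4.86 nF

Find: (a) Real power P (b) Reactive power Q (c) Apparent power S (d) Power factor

Step 1 — Angular frequency: ω = 2π·f = 2π·5450 = 3.424e+04 rad/s.
Step 2 — Component impedances:
  R: Z = R = 512 Ω
  L: Z = jωL = j·3.424e+04·0.05 = 0 + j1712 Ω
  C: Z = 1/(jωC) = -j/(ω·C) = 0 - j6009 Ω
Step 3 — Series combination: Z_total = R + L + C = 512 - j4297 Ω = 4327∠-83.2° Ω.
Step 4 — Source phasor: V = 231∠35.6° V = 187.8 + j134.5 V.
Step 5 — Current: I = V / Z = -0.02572 + j0.04678 A = 0.05339∠118.8° A.
Step 6 — Complex power: S = V·I* = 1.459 - j12.25 VA.
Step 7 — Real power: P = Re(S) = 1.459 W.
Step 8 — Reactive power: Q = Im(S) = -12.25 VAR.
Step 9 — Apparent power: |S| = 12.33 VA.
Step 10 — Power factor: PF = P/|S| = 0.1183 (leading).

(a) P = 1.459 W  (b) Q = -12.25 VAR  (c) S = 12.33 VA  (d) PF = 0.1183 (leading)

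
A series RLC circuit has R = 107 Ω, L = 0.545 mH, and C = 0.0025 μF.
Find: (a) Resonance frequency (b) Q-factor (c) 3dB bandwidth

Step 1 — Resonance: ω₀ = 1/√(LC) = 1/√(0.000545·2.5e-09) = 8.567e+05 rad/s.
Step 2 — f₀ = ω₀/(2π) = 1.363e+05 Hz.
Step 3 — Series Q: Q = ω₀L/R = 8.567e+05·0.000545/107 = 4.364.
Step 4 — Bandwidth: Δω = ω₀/Q = 1.963e+05 rad/s; BW = Δω/(2π) = 3.125e+04 Hz.

(a) f₀ = 1.363e+05 Hz  (b) Q = 4.364  (c) BW = 3.125e+04 Hz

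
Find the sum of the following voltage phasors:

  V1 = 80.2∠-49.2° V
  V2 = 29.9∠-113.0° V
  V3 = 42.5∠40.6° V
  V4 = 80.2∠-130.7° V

Step 1 — Convert each phasor to rectangular form:
  V1 = 80.2·(cos(-49.2°) + j·sin(-49.2°)) = 52.4 - j60.71 V
  V2 = 29.9·(cos(-113.0°) + j·sin(-113.0°)) = -11.68 - j27.52 V
  V3 = 42.5·(cos(40.6°) + j·sin(40.6°)) = 32.27 + j27.66 V
  V4 = 80.2·(cos(-130.7°) + j·sin(-130.7°)) = -52.3 - j60.8 V
Step 2 — Sum components: V_total = 20.69 - j121.4 V.
Step 3 — Convert to polar: |V_total| = 123.1 V, ∠V_total = -80.3°.

V_total = 123.1∠-80.3° V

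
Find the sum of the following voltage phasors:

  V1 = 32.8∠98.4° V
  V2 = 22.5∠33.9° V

Step 1 — Convert each phasor to rectangular form:
  V1 = 32.8·(cos(98.4°) + j·sin(98.4°)) = -4.792 + j32.45 V
  V2 = 22.5·(cos(33.9°) + j·sin(33.9°)) = 18.68 + j12.55 V
Step 2 — Sum components: V_total = 13.88 + j45 V.
Step 3 — Convert to polar: |V_total| = 47.09 V, ∠V_total = 72.9°.

V_total = 47.09∠72.9° V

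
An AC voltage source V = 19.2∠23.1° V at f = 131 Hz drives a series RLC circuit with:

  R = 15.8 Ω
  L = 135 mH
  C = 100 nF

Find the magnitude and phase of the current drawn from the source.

Step 1 — Angular frequency: ω = 2π·f = 2π·131 = 823.1 rad/s.
Step 2 — Component impedances:
  R: Z = R = 15.8 Ω
  L: Z = jωL = j·823.1·0.135 = 0 + j111.1 Ω
  C: Z = 1/(jωC) = -j/(ω·C) = 0 - j1.215e+04 Ω
Step 3 — Series combination: Z_total = R + L + C = 15.8 - j1.204e+04 Ω = 1.204e+04∠-89.9° Ω.
Step 4 — Source phasor: V = 19.2∠23.1° V = 17.66 + j7.533 V.
Step 5 — Ohm's law: I = V / Z_total = (17.66 + j7.533) / (15.8 - j1.204e+04) = -0.0006238 + j0.001468 A.
Step 6 — Convert to polar: |I| = 0.001595 A, ∠I = 113.0°.

I = 0.001595∠113.0° A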